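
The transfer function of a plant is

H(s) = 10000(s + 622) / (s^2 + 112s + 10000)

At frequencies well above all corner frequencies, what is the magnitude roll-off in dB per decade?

Each pole contributes −20 dB/decade at high frequency; each zero contributes +20 dB/decade.
Net: 1 zero(s) − 2 pole(s) → -20 dB/decade.

-20 dB/decade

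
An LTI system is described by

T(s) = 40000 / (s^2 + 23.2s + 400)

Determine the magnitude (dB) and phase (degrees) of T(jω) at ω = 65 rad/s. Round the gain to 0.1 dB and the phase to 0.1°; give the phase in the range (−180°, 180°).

19.8 dB, -158.5°

At s = jω = j65:
quadratic: (j65)² + 23.2·j65 + 400 = -3825 + j1508 → |·| ≈ 4111.5, ∠ ≈ 158.48°
|T| = 40000 / 4111.5 ≈ 9.7288
Gain = 20 log₁₀(9.7288) ≈ 19.76 dB
∠T = 0.00° − 158.48° = -158.48°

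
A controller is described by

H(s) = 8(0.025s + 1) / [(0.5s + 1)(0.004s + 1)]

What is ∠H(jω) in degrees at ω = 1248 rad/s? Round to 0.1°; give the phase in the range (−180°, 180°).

-80.4°

At ω = 1248 rad/s:
zero (1 + j1248·0.025) = 1 + j31.2 → |·| ≈ 31.216, ∠ ≈ 88.16°
pole (1 + j1248·0.5) = 1 + j624 → |·| ≈ 624, ∠ ≈ 89.91°
pole (1 + j1248·0.004) = 1 + j4.992 → |·| ≈ 5.0912, ∠ ≈ 78.67°
∠H = (88.16°) − (89.91° + 78.67°) = -80.42°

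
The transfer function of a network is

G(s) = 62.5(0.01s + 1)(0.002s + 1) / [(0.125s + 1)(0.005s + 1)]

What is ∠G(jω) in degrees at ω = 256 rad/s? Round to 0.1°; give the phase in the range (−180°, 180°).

At ω = 256 rad/s:
zero (1 + j256·0.01) = 1 + j2.56 → |·| ≈ 2.7484, ∠ ≈ 68.66°
zero (1 + j256·0.002) = 1 + j0.512 → |·| ≈ 1.1235, ∠ ≈ 27.11°
pole (1 + j256·0.125) = 1 + j32 → |·| ≈ 32.016, ∠ ≈ 88.21°
pole (1 + j256·0.005) = 1 + j1.28 → |·| ≈ 1.6243, ∠ ≈ 52.00°
∠G = (68.66° + 27.11°) − (88.21° + 52.00°) = -44.44°

-44.4°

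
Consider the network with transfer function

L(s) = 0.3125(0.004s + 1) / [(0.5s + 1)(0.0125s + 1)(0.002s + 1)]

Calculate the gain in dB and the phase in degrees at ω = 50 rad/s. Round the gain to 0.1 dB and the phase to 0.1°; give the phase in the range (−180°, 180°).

-39.4 dB, -114.1°

At ω = 50 rad/s:
zero (1 + j50·0.004) = 1 + j0.2 → |·| ≈ 1.0198, ∠ ≈ 11.31°
pole (1 + j50·0.5) = 1 + j25 → |·| ≈ 25.02, ∠ ≈ 87.71°
pole (1 + j50·0.0125) = 1 + j0.625 → |·| ≈ 1.1792, ∠ ≈ 32.01°
pole (1 + j50·0.002) = 1 + j0.1 → |·| ≈ 1.005, ∠ ≈ 5.71°
|L| = 0.3125 · 1.0198 / (25.02 · 1.1792 · 1.005) ≈ 0.010748
Gain = 20 log₁₀(0.010748) ≈ -39.37 dB
∠L = (11.31°) − (87.71° + 32.01° + 5.71°) = -114.12°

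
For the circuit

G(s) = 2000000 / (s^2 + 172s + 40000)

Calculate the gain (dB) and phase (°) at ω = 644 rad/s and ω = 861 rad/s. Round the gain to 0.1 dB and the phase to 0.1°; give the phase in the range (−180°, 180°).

At s = jω = j644:
quadratic: (j644)² + 172·j644 + 40000 = -374736 + j110768 → |·| ≈ 3.9076e+05, ∠ ≈ 163.53°
|G| = 2000000 / 3.9076e+05 ≈ 5.1182
Gain = 20 log₁₀(5.1182) ≈ 14.18 dB
∠G = 0.00° − 163.53° = -163.53°

At s = jω = j861:
quadratic: (j861)² + 172·j861 + 40000 = -701321 + j148092 → |·| ≈ 7.1679e+05, ∠ ≈ 168.08°
|G| = 2000000 / 7.1679e+05 ≈ 2.7902
Gain = 20 log₁₀(2.7902) ≈ 8.91 dB
∠G = 0.00° − 168.08° = -168.08°

ω = 644: 14.2 dB, -163.5°; ω = 861: 8.9 dB, -168.1°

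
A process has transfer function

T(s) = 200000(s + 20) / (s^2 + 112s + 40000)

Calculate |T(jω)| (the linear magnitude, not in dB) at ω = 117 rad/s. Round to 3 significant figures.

At s = jω = j117:
zero (s+20): 20 + j117 → |·| = √(20²+117²) = √14089 ≈ 118.7, ∠ = arctan(117/20) ≈ 80.30°
quadratic: (j117)² + 112·j117 + 40000 = 26311 + j13104 → |·| ≈ 29394, ∠ ≈ 26.48°
|T| = 200000 · 118.7 / 29394 ≈ 807.65

808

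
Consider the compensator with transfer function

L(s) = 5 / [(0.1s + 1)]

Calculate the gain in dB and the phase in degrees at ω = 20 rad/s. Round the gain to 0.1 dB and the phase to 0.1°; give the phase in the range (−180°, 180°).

7.0 dB, -63.4°

At ω = 20 rad/s:
pole (1 + j20·0.1) = 1 + j2 → |·| ≈ 2.2361, ∠ ≈ 63.43°
|L| = 5 · 1 / (2.2361) ≈ 2.236
Gain = 20 log₁₀(2.236) ≈ 6.99 dB
∠L = (0°) − (63.43°) = -63.43°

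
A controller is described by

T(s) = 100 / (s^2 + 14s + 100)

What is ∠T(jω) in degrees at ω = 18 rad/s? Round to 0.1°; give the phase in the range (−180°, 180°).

-131.6°

At s = jω = j18:
quadratic: (j18)² + 14·j18 + 100 = -224 + j252 → |·| ≈ 337.16, ∠ ≈ 131.63°
∠T = 0.00° − 131.63° = -131.63°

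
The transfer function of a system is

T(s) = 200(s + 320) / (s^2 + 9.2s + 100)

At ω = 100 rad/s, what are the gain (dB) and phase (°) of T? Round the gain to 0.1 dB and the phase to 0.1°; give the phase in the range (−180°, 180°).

At s = jω = j100:
zero (s+320): 320 + j100 → |·| = √(320²+100²) = √112400 ≈ 335.26, ∠ = arctan(100/320) ≈ 17.35°
quadratic: (j100)² + 9.2·j100 + 100 = -9900 + j920 → |·| ≈ 9942.7, ∠ ≈ 174.69°
|T| = 200 · 335.26 / 9942.7 ≈ 6.7438
Gain = 20 log₁₀(6.7438) ≈ 16.58 dB
∠T = 17.35° − 174.69° = -157.34°

16.6 dB, -157.3°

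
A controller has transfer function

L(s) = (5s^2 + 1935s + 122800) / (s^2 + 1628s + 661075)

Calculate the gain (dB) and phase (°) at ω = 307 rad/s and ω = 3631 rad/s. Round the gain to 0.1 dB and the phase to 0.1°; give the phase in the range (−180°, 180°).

ω = 307: -0.8 dB, 79.0°; ω = 3631: 13.6 dB, 19.2°

Substitute s = j307:
Numerator: 5(j307)^2 + 1935(j307) + 122800 = -348445 + j594045
Denominator: (j307)^2 + 1628(j307) + 661075 = 566826 + j499796
|N| = √(348445² + 594045²) ≈ 6.887e+05, ∠N ≈ 120.39°
|D| = √(566826² + 499796²) ≈ 7.557e+05, ∠D ≈ 41.40°
|L| = 6.887e+05 / 7.557e+05 ≈ 0.91134
Gain = 20 log₁₀(0.91134) ≈ -0.81 dB
∠L = 120.39° − 41.40° = 78.99°

Substitute s = j3631:
Numerator: 5(j3631)^2 + 1935(j3631) + 122800 = -65798005 + j7025985
Denominator: (j3631)^2 + 1628(j3631) + 661075 = -12523086 + j5911268
|N| = √(65798005² + 7025985²) ≈ 6.6172e+07, ∠N ≈ 173.90°
|D| = √(12523086² + 5911268²) ≈ 1.3848e+07, ∠D ≈ 154.73°
|L| = 6.6172e+07 / 1.3848e+07 ≈ 4.7785
Gain = 20 log₁₀(4.7785) ≈ 13.59 dB
∠L = 173.90° − 154.73° = 19.17°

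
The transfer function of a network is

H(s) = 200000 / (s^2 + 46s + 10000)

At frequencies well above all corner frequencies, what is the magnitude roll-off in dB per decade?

-40 dB/decade

Each pole contributes −20 dB/decade at high frequency; each zero contributes +20 dB/decade.
Net: 0 zero(s) − 2 pole(s) → -40 dB/decade.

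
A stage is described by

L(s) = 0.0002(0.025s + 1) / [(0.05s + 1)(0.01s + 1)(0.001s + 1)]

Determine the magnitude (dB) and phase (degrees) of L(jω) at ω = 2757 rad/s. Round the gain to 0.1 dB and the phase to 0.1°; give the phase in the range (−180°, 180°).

At ω = 2757 rad/s:
zero (1 + j2757·0.025) = 1 + j68.925 → |·| ≈ 68.932, ∠ ≈ 89.17°
pole (1 + j2757·0.05) = 1 + j137.85 → |·| ≈ 137.85, ∠ ≈ 89.58°
pole (1 + j2757·0.01) = 1 + j27.57 → |·| ≈ 27.588, ∠ ≈ 87.92°
pole (1 + j2757·0.001) = 1 + j2.757 → |·| ≈ 2.9328, ∠ ≈ 70.06°
|L| = 0.0002 · 68.932 / (137.85 · 27.588 · 2.9328) ≈ 1.2361e-06
Gain = 20 log₁₀(1.2361e-06) ≈ -118.16 dB
∠L = (89.17°) − (89.58° + 87.92° + 70.06°) = -158.39°

-118.2 dB, -158.4°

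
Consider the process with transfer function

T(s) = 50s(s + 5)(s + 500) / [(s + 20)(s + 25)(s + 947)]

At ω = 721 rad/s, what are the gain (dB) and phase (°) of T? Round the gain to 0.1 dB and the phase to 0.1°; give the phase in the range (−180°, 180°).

At s = jω = j721:
zero (s+5): 5 + j721 → |·| = √(5²+721²) = √519866 ≈ 721.02, ∠ = arctan(721/5) ≈ 89.60°
zero (s+500): 500 + j721 → |·| = √(500²+721²) = √769841 ≈ 877.41, ∠ = arctan(721/500) ≈ 55.26°
zero at origin: s = j721 → |·| = 721, ∠ = 90.00°
pole (s+20): 20 + j721 → |·| = √(20²+721²) = √520241 ≈ 721.28, ∠ = arctan(721/20) ≈ 88.41°
pole (s+25): 25 + j721 → |·| = √(25²+721²) = √520466 ≈ 721.43, ∠ = arctan(721/25) ≈ 88.01°
pole (s+947): 947 + j721 → |·| = √(947²+721²) = √1416650 ≈ 1190.2, ∠ = arctan(721/947) ≈ 37.28°
|T| = 50 · 4.5613e+08 / 6.1932e+08 ≈ 36.825
Gain = 20 log₁₀(36.825) ≈ 31.32 dB
∠T = 234.86° − 213.70° = 21.16°

31.3 dB, 21.2°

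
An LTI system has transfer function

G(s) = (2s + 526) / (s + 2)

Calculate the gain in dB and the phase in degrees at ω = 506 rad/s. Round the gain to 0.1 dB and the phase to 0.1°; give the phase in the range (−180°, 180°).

7.1 dB, -27.2°

Substitute s = j506:
Numerator: 2(j506) + 526 = 526 + j1012
Denominator: (j506) + 2 = 2 + j506
|N| = √(526² + 1012²) ≈ 1140.5, ∠N ≈ 62.54°
|D| = √(2² + 506²) ≈ 506, ∠D ≈ 89.77°
|G| = 1140.5 / 506 ≈ 2.254
Gain = 20 log₁₀(2.254) ≈ 7.06 dB
∠G = 62.54° − 89.77° = -27.23°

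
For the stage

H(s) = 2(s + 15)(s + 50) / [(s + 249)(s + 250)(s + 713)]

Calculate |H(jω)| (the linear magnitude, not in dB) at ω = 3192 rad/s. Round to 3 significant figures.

0.000608

At s = jω = j3192:
zero (s+15): 15 + j3192 → |·| = √(15²+3192²) = √10189089 ≈ 3192, ∠ = arctan(3192/15) ≈ 89.73°
zero (s+50): 50 + j3192 → |·| = √(50²+3192²) = √10191364 ≈ 3192.4, ∠ = arctan(3192/50) ≈ 89.10°
pole (s+249): 249 + j3192 → |·| = √(249²+3192²) = √10250865 ≈ 3201.7, ∠ = arctan(3192/249) ≈ 85.54°
pole (s+250): 250 + j3192 → |·| = √(250²+3192²) = √10251364 ≈ 3201.8, ∠ = arctan(3192/250) ≈ 85.52°
pole (s+713): 713 + j3192 → |·| = √(713²+3192²) = √10697233 ≈ 3270.7, ∠ = arctan(3192/713) ≈ 77.41°
|H| = 2 · 1.019e+07 / 3.3529e+10 ≈ 0.00060783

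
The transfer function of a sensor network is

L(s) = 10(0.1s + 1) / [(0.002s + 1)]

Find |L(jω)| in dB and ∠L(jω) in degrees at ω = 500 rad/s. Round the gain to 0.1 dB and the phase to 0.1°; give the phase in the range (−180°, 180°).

At ω = 500 rad/s:
zero (1 + j500·0.1) = 1 + j50 → |·| ≈ 50.01, ∠ ≈ 88.85°
pole (1 + j500·0.002) = 1 + j1 → |·| ≈ 1.4142, ∠ ≈ 45.00°
|L| = 10 · 50.01 / (1.4142) ≈ 353.63
Gain = 20 log₁₀(353.63) ≈ 50.97 dB
∠L = (88.85°) − (45.00°) = 43.85°

51.0 dB, 43.9°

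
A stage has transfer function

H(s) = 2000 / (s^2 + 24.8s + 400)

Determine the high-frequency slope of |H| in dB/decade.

Each pole contributes −20 dB/decade at high frequency; each zero contributes +20 dB/decade.
Net: 0 zero(s) − 2 pole(s) → -40 dB/decade.

-40 dB/decade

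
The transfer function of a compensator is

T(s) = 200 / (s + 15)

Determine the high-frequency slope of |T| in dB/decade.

Each pole contributes −20 dB/decade at high frequency; each zero contributes +20 dB/decade.
Net: 0 zero(s) − 1 pole(s) → -20 dB/decade.

-20 dB/decade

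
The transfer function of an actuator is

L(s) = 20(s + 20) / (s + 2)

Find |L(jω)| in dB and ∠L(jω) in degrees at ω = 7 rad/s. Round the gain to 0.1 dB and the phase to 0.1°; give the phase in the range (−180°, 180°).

35.3 dB, -54.8°

At s = jω = j7:
zero (s+20): 20 + j7 → |·| = √(20²+7²) = √449 ≈ 21.19, ∠ = arctan(7/20) ≈ 19.29°
pole (s+2): 2 + j7 → |·| = √(2²+7²) = √53 ≈ 7.2801, ∠ = arctan(7/2) ≈ 74.05°
|L| = 20 · 21.19 / 7.2801 ≈ 58.213
Gain = 20 log₁₀(58.213) ≈ 35.30 dB
∠L = 19.29° − 74.05° = -54.76°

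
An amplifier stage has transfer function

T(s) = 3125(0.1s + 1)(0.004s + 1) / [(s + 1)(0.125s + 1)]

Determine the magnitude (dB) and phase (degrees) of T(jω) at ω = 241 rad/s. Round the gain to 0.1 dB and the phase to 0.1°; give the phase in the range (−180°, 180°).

At ω = 241 rad/s:
zero (1 + j241·0.1) = 1 + j24.1 → |·| ≈ 24.121, ∠ ≈ 87.62°
zero (1 + j241·0.004) = 1 + j0.964 → |·| ≈ 1.389, ∠ ≈ 43.95°
pole (1 + j241·1) = 1 + j241 → |·| ≈ 241, ∠ ≈ 89.76°
pole (1 + j241·0.125) = 1 + j30.125 → |·| ≈ 30.142, ∠ ≈ 88.10°
|T| = 3125 · 24.121 · 1.389 / (241 · 30.142) ≈ 14.413
Gain = 20 log₁₀(14.413) ≈ 23.18 dB
∠T = (87.62° + 43.95°) − (89.76° + 88.10°) = -46.29°

23.2 dB, -46.3°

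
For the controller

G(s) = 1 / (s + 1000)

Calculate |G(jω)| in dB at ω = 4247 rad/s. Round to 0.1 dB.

At s = jω = j4247:
pole (s+1000): 1000 + j4247 → |·| = √(1000²+4247²) = √19037009 ≈ 4363.1, ∠ = arctan(4247/1000) ≈ 76.75°
|G| = 1 / 4363.1 ≈ 0.00022919
Gain = 20 log₁₀(0.00022919) ≈ -72.80 dB

-72.8 dB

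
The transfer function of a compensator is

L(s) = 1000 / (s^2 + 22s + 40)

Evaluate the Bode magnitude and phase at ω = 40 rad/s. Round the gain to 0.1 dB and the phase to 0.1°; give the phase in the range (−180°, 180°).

-5.1 dB, -150.6°

Substitute s = j40:
Numerator: 1000 = 1000 + j0
Denominator: (j40)^2 + 22(j40) + 40 = -1560 + j880
|N| = √(1000² + 0²) ≈ 1000, ∠N ≈ 0.00°
|D| = √(1560² + 880²) ≈ 1791.1, ∠D ≈ 150.57°
|L| = 1000 / 1791.1 ≈ 0.55832
Gain = 20 log₁₀(0.55832) ≈ -5.06 dB
∠L = 0.00° − 150.57° = -150.57°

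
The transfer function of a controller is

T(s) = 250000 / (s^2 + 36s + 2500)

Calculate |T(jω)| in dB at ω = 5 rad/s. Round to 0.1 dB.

40.1 dB

At s = jω = j5:
quadratic: (j5)² + 36·j5 + 2500 = 2475 + j180 → |·| ≈ 2481.5, ∠ ≈ 4.16°
|T| = 250000 / 2481.5 ≈ 100.75
Gain = 20 log₁₀(100.75) ≈ 40.06 dB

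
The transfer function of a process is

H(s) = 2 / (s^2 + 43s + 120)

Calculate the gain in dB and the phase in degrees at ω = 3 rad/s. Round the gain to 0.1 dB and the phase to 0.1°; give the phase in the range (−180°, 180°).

-38.6 dB, -49.3°

Substitute s = j3:
Numerator: 2 = 2 + j0
Denominator: (j3)^2 + 43(j3) + 120 = 111 + j129
|N| = √(2² + 0²) ≈ 2, ∠N ≈ 0.00°
|D| = √(111² + 129²) ≈ 170.18, ∠D ≈ 49.29°
|H| = 2 / 170.18 ≈ 0.011752
Gain = 20 log₁₀(0.011752) ≈ -38.60 dB
∠H = 0.00° − 49.29° = -49.29°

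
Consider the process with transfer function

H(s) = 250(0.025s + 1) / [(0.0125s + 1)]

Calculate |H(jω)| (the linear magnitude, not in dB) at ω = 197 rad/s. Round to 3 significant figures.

At ω = 197 rad/s:
zero (1 + j197·0.025) = 1 + j4.925 → |·| ≈ 5.0255, ∠ ≈ 78.52°
pole (1 + j197·0.0125) = 1 + j2.4625 → |·| ≈ 2.6578, ∠ ≈ 67.90°
|H| = 250 · 5.0255 / (2.6578) ≈ 472.71

473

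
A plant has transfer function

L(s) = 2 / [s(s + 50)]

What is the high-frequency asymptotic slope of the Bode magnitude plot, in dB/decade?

Each pole contributes −20 dB/decade at high frequency; each zero contributes +20 dB/decade.
Net: 0 zero(s) − 2 pole(s) → -40 dB/decade.

-40 dB/decade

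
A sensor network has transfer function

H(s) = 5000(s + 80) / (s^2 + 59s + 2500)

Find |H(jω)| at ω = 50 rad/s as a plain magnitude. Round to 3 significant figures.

160

At s = jω = j50:
zero (s+80): 80 + j50 → |·| = √(80²+50²) = √8900 ≈ 94.34, ∠ = arctan(50/80) ≈ 32.01°
quadratic: (j50)² + 59·j50 + 2500 = 0 + j2950 → |·| ≈ 2950, ∠ ≈ 90.00°
|H| = 5000 · 94.34 / 2950 ≈ 159.9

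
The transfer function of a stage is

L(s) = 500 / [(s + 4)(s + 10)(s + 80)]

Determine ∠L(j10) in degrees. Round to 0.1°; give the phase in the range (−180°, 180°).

-120.3°

At s = jω = j10:
pole (s+4): 4 + j10 → |·| = √(4²+10²) = √116 ≈ 10.77, ∠ = arctan(10/4) ≈ 68.20°
pole (s+10): 10 + j10 → |·| = √(10²+10²) = √200 ≈ 14.142, ∠ = arctan(10/10) ≈ 45.00°
pole (s+80): 80 + j10 → |·| = √(80²+10²) = √6500 ≈ 80.623, ∠ = arctan(10/80) ≈ 7.13°
∠L = 0.00° − 120.33° = -120.33°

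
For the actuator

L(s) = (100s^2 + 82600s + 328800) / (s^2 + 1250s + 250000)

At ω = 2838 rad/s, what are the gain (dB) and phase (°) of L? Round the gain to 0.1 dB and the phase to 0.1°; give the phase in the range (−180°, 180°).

Substitute s = j2838:
Numerator: 100(j2838)^2 + 82600(j2838) + 328800 = -805095600 + j234418800
Denominator: (j2838)^2 + 1250(j2838) + 250000 = -7804244 + j3547500
|N| = √(805095600² + 234418800²) ≈ 8.3853e+08, ∠N ≈ 163.77°
|D| = √(7804244² + 3547500²) ≈ 8.5727e+06, ∠D ≈ 155.56°
|L| = 8.3853e+08 / 8.5727e+06 ≈ 97.814
Gain = 20 log₁₀(97.814) ≈ 39.81 dB
∠L = 163.77° − 155.56° = 8.21°

39.8 dB, 8.2°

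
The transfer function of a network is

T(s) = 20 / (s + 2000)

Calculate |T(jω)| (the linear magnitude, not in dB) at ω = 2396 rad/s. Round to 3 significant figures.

0.00641

Substitute s = j2396:
Numerator: 20 = 20 + j0
Denominator: (j2396) + 2000 = 2000 + j2396
|N| = √(20² + 0²) ≈ 20, ∠N ≈ 0.00°
|D| = √(2000² + 2396²) ≈ 3121, ∠D ≈ 50.15°
|T| = 20 / 3121 ≈ 0.0064082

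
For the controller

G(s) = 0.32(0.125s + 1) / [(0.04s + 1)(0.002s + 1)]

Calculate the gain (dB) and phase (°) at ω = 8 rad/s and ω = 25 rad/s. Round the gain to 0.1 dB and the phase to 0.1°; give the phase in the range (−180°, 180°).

ω = 8: -7.3 dB, 26.3°; ω = 25: -2.6 dB, 24.4°

At ω = 8 rad/s:
zero (1 + j8·0.125) = 1 + j1 → |·| ≈ 1.4142, ∠ ≈ 45.00°
pole (1 + j8·0.04) = 1 + j0.32 → |·| ≈ 1.05, ∠ ≈ 17.74°
pole (1 + j8·0.002) = 1 + j0.016 → |·| ≈ 1.0001, ∠ ≈ 0.92°
|G| = 0.32 · 1.4142 / (1.05 · 1.0001) ≈ 0.43095
Gain = 20 log₁₀(0.43095) ≈ -7.31 dB
∠G = (45.00°) − (17.74° + 0.92°) = 26.34°

At ω = 25 rad/s:
zero (1 + j25·0.125) = 1 + j3.125 → |·| ≈ 3.2811, ∠ ≈ 72.26°
pole (1 + j25·0.04) = 1 + j1 → |·| ≈ 1.4142, ∠ ≈ 45.00°
pole (1 + j25·0.002) = 1 + j0.05 → |·| ≈ 1.0012, ∠ ≈ 2.86°
|G| = 0.32 · 3.2811 / (1.4142 · 1.0012) ≈ 0.74155
Gain = 20 log₁₀(0.74155) ≈ -2.60 dB
∠G = (72.26°) − (45.00° + 2.86°) = 24.40°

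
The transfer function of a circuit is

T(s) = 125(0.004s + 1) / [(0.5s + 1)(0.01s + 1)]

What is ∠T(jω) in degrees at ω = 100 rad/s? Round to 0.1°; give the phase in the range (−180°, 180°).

-112.1°

At ω = 100 rad/s:
zero (1 + j100·0.004) = 1 + j0.4 → |·| ≈ 1.077, ∠ ≈ 21.80°
pole (1 + j100·0.5) = 1 + j50 → |·| ≈ 50.01, ∠ ≈ 88.85°
pole (1 + j100·0.01) = 1 + j1 → |·| ≈ 1.4142, ∠ ≈ 45.00°
∠T = (21.80°) − (88.85° + 45.00°) = -112.05°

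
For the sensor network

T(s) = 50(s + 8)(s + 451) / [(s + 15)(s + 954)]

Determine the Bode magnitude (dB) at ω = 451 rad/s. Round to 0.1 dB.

At s = jω = j451:
zero (s+8): 8 + j451 → |·| = √(8²+451²) = √203465 ≈ 451.07, ∠ = arctan(451/8) ≈ 88.98°
zero (s+451): 451 + j451 → |·| = √(451²+451²) = √406802 ≈ 637.81, ∠ = arctan(451/451) ≈ 45.00°
pole (s+15): 15 + j451 → |·| = √(15²+451²) = √203626 ≈ 451.25, ∠ = arctan(451/15) ≈ 88.10°
pole (s+954): 954 + j451 → |·| = √(954²+451²) = √1113517 ≈ 1055.2, ∠ = arctan(451/954) ≈ 25.30°
|T| = 50 · 2.877e+05 / 4.7616e+05 ≈ 30.21
Gain = 20 log₁₀(30.21) ≈ 29.60 dB

29.6 dB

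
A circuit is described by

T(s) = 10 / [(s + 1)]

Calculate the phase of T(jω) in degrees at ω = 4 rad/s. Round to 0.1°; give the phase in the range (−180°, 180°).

At ω = 4 rad/s:
pole (1 + j4·1) = 1 + j4 → |·| ≈ 4.1231, ∠ ≈ 75.96°
∠T = (0°) − (75.96°) = -75.96°

-76.0°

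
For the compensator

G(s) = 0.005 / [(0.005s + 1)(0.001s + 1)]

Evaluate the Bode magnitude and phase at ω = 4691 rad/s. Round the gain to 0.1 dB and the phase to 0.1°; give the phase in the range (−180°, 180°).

At ω = 4691 rad/s:
pole (1 + j4691·0.005) = 1 + j23.455 → |·| ≈ 23.476, ∠ ≈ 87.56°
pole (1 + j4691·0.001) = 1 + j4.691 → |·| ≈ 4.7964, ∠ ≈ 77.97°
|G| = 0.005 · 1 / (23.476 · 4.7964) ≈ 4.4405e-05
Gain = 20 log₁₀(4.4405e-05) ≈ -87.05 dB
∠G = (0°) − (87.56° + 77.97°) = -165.53°

-87.1 dB, -165.5°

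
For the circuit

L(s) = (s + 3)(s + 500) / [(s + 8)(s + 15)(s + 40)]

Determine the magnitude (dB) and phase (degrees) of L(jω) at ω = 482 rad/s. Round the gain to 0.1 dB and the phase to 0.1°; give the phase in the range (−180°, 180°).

At s = jω = j482:
zero (s+3): 3 + j482 → |·| = √(3²+482²) = √232333 ≈ 482.01, ∠ = arctan(482/3) ≈ 89.64°
zero (s+500): 500 + j482 → |·| = √(500²+482²) = √482324 ≈ 694.5, ∠ = arctan(482/500) ≈ 43.95°
pole (s+8): 8 + j482 → |·| = √(8²+482²) = √232388 ≈ 482.07, ∠ = arctan(482/8) ≈ 89.05°
pole (s+15): 15 + j482 → |·| = √(15²+482²) = √232549 ≈ 482.23, ∠ = arctan(482/15) ≈ 88.22°
pole (s+40): 40 + j482 → |·| = √(40²+482²) = √233924 ≈ 483.66, ∠ = arctan(482/40) ≈ 85.26°
|L| = 1 · 3.3476e+05 / 1.1244e+08 ≈ 0.0029772
Gain = 20 log₁₀(0.0029772) ≈ -50.52 dB
∠L = 133.59° − 262.53° = -128.94°

-50.5 dB, -128.9°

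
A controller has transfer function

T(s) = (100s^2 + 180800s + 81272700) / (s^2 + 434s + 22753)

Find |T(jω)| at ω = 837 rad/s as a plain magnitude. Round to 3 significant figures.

197

Substitute s = j837:
Numerator: 100(j837)^2 + 180800(j837) + 81272700 = 11215800 + j151329600
Denominator: (j837)^2 + 434(j837) + 22753 = -677816 + j363258
|N| = √(11215800² + 151329600²) ≈ 1.5174e+08, ∠N ≈ 85.76°
|D| = √(677816² + 363258²) ≈ 7.6902e+05, ∠D ≈ 151.81°
|T| = 1.5174e+08 / 7.6902e+05 ≈ 197.32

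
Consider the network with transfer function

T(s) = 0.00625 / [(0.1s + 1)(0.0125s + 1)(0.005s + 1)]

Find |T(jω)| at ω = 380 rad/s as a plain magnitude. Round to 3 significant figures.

1.58e-05

At ω = 380 rad/s:
pole (1 + j380·0.1) = 1 + j38 → |·| ≈ 38.013, ∠ ≈ 88.49°
pole (1 + j380·0.0125) = 1 + j4.75 → |·| ≈ 4.8541, ∠ ≈ 78.11°
pole (1 + j380·0.005) = 1 + j1.9 → |·| ≈ 2.1471, ∠ ≈ 62.24°
|T| = 0.00625 · 1 / (38.013 · 4.8541 · 2.1471) ≈ 1.5776e-05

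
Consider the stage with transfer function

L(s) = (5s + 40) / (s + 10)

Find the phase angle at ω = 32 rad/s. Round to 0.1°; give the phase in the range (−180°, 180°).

3.3°

Substitute s = j32:
Numerator: 5(j32) + 40 = 40 + j160
Denominator: (j32) + 10 = 10 + j32
|N| = √(40² + 160²) ≈ 164.92, ∠N ≈ 75.96°
|D| = √(10² + 32²) ≈ 33.526, ∠D ≈ 72.65°
∠L = 75.96° − 72.65° = 3.31°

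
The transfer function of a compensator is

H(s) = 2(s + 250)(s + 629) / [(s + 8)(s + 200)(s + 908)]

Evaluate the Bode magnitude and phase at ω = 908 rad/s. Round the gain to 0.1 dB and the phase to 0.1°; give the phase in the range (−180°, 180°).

At s = jω = j908:
zero (s+250): 250 + j908 → |·| = √(250²+908²) = √886964 ≈ 941.79, ∠ = arctan(908/250) ≈ 74.61°
zero (s+629): 629 + j908 → |·| = √(629²+908²) = √1220105 ≈ 1104.6, ∠ = arctan(908/629) ≈ 55.29°
pole (s+8): 8 + j908 → |·| = √(8²+908²) = √824528 ≈ 908.04, ∠ = arctan(908/8) ≈ 89.50°
pole (s+200): 200 + j908 → |·| = √(200²+908²) = √864464 ≈ 929.77, ∠ = arctan(908/200) ≈ 77.58°
pole (s+908): 908 + j908 → |·| = √(908²+908²) = √1648928 ≈ 1284.1, ∠ = arctan(908/908) ≈ 45.00°
|H| = 2 · 1.0403e+06 / 1.0841e+09 ≈ 0.0019192
Gain = 20 log₁₀(0.0019192) ≈ -54.34 dB
∠H = 129.90° − 212.08° = -82.18°

-54.3 dB, -82.2°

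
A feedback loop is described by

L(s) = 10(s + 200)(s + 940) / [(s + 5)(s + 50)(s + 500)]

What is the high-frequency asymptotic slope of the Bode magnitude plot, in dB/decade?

Each pole contributes −20 dB/decade at high frequency; each zero contributes +20 dB/decade.
Net: 2 zero(s) − 3 pole(s) → -20 dB/decade.

-20 dB/decade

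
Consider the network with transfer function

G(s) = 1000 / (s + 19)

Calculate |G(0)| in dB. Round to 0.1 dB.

34.4 dB

G(0) = 1000 / 19 ≈ 52.632
20 log₁₀(52.632) ≈ 34.42 dB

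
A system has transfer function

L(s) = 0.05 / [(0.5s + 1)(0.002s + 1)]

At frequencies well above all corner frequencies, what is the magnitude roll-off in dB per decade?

Each pole contributes −20 dB/decade at high frequency; each zero contributes +20 dB/decade.
Net: 0 zero(s) − 2 pole(s) → -40 dB/decade.

-40 dB/decade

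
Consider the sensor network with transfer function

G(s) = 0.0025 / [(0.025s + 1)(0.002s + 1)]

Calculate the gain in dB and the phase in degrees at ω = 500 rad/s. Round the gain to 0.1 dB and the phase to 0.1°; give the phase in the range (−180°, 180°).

At ω = 500 rad/s:
pole (1 + j500·0.025) = 1 + j12.5 → |·| ≈ 12.54, ∠ ≈ 85.43°
pole (1 + j500·0.002) = 1 + j1 → |·| ≈ 1.4142, ∠ ≈ 45.00°
|G| = 0.0025 · 1 / (12.54 · 1.4142) ≈ 0.00014097
Gain = 20 log₁₀(0.00014097) ≈ -77.02 dB
∠G = (0°) − (85.43° + 45.00°) = -130.43°

-77.0 dB, -130.4°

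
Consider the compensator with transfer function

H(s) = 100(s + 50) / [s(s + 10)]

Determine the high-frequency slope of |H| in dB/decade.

-20 dB/decade

Each pole contributes −20 dB/decade at high frequency; each zero contributes +20 dB/decade.
Net: 1 zero(s) − 2 pole(s) → -20 dB/decade.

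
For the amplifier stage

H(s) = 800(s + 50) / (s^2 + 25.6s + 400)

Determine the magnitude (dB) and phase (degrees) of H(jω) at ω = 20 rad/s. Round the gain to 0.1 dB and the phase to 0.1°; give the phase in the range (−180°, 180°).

38.5 dB, -68.2°

At s = jω = j20:
zero (s+50): 50 + j20 → |·| = √(50²+20²) = √2900 ≈ 53.852, ∠ = arctan(20/50) ≈ 21.80°
quadratic: (j20)² + 25.6·j20 + 400 = 0 + j512 → |·| ≈ 512, ∠ ≈ 90.00°
|H| = 800 · 53.852 / 512 ≈ 84.144
Gain = 20 log₁₀(84.144) ≈ 38.50 dB
∠H = 21.80° − 90.00° = -68.20°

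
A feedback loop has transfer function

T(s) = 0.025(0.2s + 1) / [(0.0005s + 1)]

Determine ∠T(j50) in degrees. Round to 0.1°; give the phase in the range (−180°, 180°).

At ω = 50 rad/s:
zero (1 + j50·0.2) = 1 + j10 → |·| ≈ 10.05, ∠ ≈ 84.29°
pole (1 + j50·0.0005) = 1 + j0.025 → |·| ≈ 1.0003, ∠ ≈ 1.43°
∠T = (84.29°) − (1.43°) = 82.86°

82.9°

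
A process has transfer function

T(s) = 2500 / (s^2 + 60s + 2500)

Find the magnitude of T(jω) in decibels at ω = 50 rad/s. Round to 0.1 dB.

-1.6 dB

At s = jω = j50:
quadratic: (j50)² + 60·j50 + 2500 = 0 + j3000 → |·| ≈ 3000, ∠ ≈ 90.00°
|T| = 2500 / 3000 ≈ 0.83333
Gain = 20 log₁₀(0.83333) ≈ -1.58 dB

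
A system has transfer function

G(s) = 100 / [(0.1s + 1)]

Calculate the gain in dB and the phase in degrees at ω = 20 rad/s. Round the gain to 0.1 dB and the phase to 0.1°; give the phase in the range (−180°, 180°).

At ω = 20 rad/s:
pole (1 + j20·0.1) = 1 + j2 → |·| ≈ 2.2361, ∠ ≈ 63.43°
|G| = 100 · 1 / (2.2361) ≈ 44.721
Gain = 20 log₁₀(44.721) ≈ 33.01 dB
∠G = (0°) − (63.43°) = -63.43°

33.0 dB, -63.4°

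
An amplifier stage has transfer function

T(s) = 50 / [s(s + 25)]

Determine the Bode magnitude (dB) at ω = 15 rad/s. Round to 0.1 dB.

At s = jω = j15:
pole (s+25): 25 + j15 → |·| = √(25²+15²) = √850 ≈ 29.155, ∠ = arctan(15/25) ≈ 30.96°
pole at origin: |s| = 15, ∠ = 90.00° (in denominator)
|T| = 50 / 437.33 ≈ 0.11433
Gain = 20 log₁₀(0.11433) ≈ -18.84 dB

-18.8 dB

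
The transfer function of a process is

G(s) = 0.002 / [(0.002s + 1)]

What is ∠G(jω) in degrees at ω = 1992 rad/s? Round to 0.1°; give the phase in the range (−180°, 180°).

At ω = 1992 rad/s:
pole (1 + j1992·0.002) = 1 + j3.984 → |·| ≈ 4.1076, ∠ ≈ 75.91°
∠G = (0°) − (75.91°) = -75.91°

-75.9°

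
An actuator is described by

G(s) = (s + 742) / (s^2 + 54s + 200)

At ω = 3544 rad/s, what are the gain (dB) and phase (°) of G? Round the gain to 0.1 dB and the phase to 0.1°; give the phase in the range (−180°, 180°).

Substitute s = j3544:
Numerator: (j3544) + 742 = 742 + j3544
Denominator: (j3544)^2 + 54(j3544) + 200 = -12559736 + j191376
|N| = √(742² + 3544²) ≈ 3620.8, ∠N ≈ 78.17°
|D| = √(12559736² + 191376²) ≈ 1.2561e+07, ∠D ≈ 179.13°
|G| = 3620.8 / 1.2561e+07 ≈ 0.00028826
Gain = 20 log₁₀(0.00028826) ≈ -70.80 dB
∠G = 78.17° − 179.13° = -100.96°

-70.8 dB, -101.0°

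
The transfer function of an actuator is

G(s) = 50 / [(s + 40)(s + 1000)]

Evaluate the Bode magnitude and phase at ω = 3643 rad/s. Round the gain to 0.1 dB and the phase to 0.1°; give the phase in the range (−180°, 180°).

At s = jω = j3643:
pole (s+40): 40 + j3643 → |·| = √(40²+3643²) = √13273049 ≈ 3643.2, ∠ = arctan(3643/40) ≈ 89.37°
pole (s+1000): 1000 + j3643 → |·| = √(1000²+3643²) = √14271449 ≈ 3777.8, ∠ = arctan(3643/1000) ≈ 74.65°
|G| = 50 / 1.3763e+07 ≈ 3.6329e-06
Gain = 20 log₁₀(3.6329e-06) ≈ -108.79 dB
∠G = 0.00° − 164.02° = -164.02°

-108.8 dB, -164.0°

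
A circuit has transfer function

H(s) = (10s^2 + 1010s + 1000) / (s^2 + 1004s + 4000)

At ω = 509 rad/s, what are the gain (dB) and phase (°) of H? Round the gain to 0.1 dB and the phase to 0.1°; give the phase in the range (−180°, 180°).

Substitute s = j509:
Numerator: 10(j509)^2 + 1010(j509) + 1000 = -2589810 + j514090
Denominator: (j509)^2 + 1004(j509) + 4000 = -255081 + j511036
|N| = √(2589810² + 514090²) ≈ 2.6403e+06, ∠N ≈ 168.77°
|D| = √(255081² + 511036²) ≈ 5.7116e+05, ∠D ≈ 116.53°
|H| = 2.6403e+06 / 5.7116e+05 ≈ 4.6227
Gain = 20 log₁₀(4.6227) ≈ 13.30 dB
∠H = 168.77° − 116.53° = 52.24°

13.3 dB, 52.2°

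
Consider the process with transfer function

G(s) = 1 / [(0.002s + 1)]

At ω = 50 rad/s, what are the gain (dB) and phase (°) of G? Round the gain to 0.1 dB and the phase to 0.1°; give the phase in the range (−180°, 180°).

-0.0 dB, -5.7°

At ω = 50 rad/s:
pole (1 + j50·0.002) = 1 + j0.1 → |·| ≈ 1.005, ∠ ≈ 5.71°
|G| = 1 · 1 / (1.005) ≈ 0.99502
Gain = 20 log₁₀(0.99502) ≈ -0.04 dB
∠G = (0°) − (5.71°) = -5.71°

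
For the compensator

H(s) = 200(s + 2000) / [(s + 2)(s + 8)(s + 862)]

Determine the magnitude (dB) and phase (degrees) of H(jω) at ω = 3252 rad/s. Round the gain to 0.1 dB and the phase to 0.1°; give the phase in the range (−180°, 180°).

At s = jω = j3252:
zero (s+2000): 2000 + j3252 → |·| = √(2000²+3252²) = √14575504 ≈ 3817.8, ∠ = arctan(3252/2000) ≈ 58.41°
pole (s+2): 2 + j3252 → |·| = √(2²+3252²) = √10575508 ≈ 3252, ∠ = arctan(3252/2) ≈ 89.96°
pole (s+8): 8 + j3252 → |·| = √(8²+3252²) = √10575568 ≈ 3252, ∠ = arctan(3252/8) ≈ 89.86°
pole (s+862): 862 + j3252 → |·| = √(862²+3252²) = √11318548 ≈ 3364.3, ∠ = arctan(3252/862) ≈ 75.15°
|H| = 200 · 3817.8 / 3.5579e+10 ≈ 2.1461e-05
Gain = 20 log₁₀(2.1461e-05) ≈ -93.37 dB
∠H = 58.41° − 254.97° = -196.56° ≡ 163.44° (principal value)

-93.4 dB, 163.4°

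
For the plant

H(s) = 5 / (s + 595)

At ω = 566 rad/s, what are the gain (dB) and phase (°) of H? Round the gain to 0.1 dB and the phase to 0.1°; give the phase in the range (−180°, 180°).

-44.3 dB, -43.6°

At s = jω = j566:
pole (s+595): 595 + j566 → |·| = √(595²+566²) = √674381 ≈ 821.21, ∠ = arctan(566/595) ≈ 43.57°
|H| = 5 / 821.21 ≈ 0.0060886
Gain = 20 log₁₀(0.0060886) ≈ -44.31 dB
∠H = 0.00° − 43.57° = -43.57°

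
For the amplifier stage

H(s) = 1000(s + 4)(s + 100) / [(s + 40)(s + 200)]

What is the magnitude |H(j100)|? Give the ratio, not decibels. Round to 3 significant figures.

At s = jω = j100:
zero (s+4): 4 + j100 → |·| = √(4²+100²) = √10016 ≈ 100.08, ∠ = arctan(100/4) ≈ 87.71°
zero (s+100): 100 + j100 → |·| = √(100²+100²) = √20000 ≈ 141.42, ∠ = arctan(100/100) ≈ 45.00°
pole (s+40): 40 + j100 → |·| = √(40²+100²) = √11600 ≈ 107.7, ∠ = arctan(100/40) ≈ 68.20°
pole (s+200): 200 + j100 → |·| = √(200²+100²) = √50000 ≈ 223.61, ∠ = arctan(100/200) ≈ 26.57°
|H| = 1000 · 14153 / 24083 ≈ 587.68

588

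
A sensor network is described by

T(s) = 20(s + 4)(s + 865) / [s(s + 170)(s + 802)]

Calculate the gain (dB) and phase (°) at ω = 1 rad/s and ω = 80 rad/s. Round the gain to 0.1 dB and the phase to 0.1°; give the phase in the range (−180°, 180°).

ω = 1: -5.6 dB, -76.3°; ω = 80: -18.8 dB, -28.5°

At s = jω = j1:
zero (s+4): 4 + j1 → |·| = √(4²+1²) = √17 ≈ 4.1231, ∠ = arctan(1/4) ≈ 14.04°
zero (s+865): 865 + j1 → |·| = √(865²+1²) = √748226 ≈ 865, ∠ = arctan(1/865) ≈ 0.07°
pole (s+170): 170 + j1 → |·| = √(170²+1²) = √28901 ≈ 170, ∠ = arctan(1/170) ≈ 0.34°
pole (s+802): 802 + j1 → |·| = √(802²+1²) = √643205 ≈ 802, ∠ = arctan(1/802) ≈ 0.07°
pole at origin: |s| = 1, ∠ = 90.00° (in denominator)
|T| = 20 · 3566.5 / 1.3634e+05 ≈ 0.52318
Gain = 20 log₁₀(0.52318) ≈ -5.63 dB
∠T = 14.11° − 90.41° = -76.30°

At s = jω = j80:
zero (s+4): 4 + j80 → |·| = √(4²+80²) = √6416 ≈ 80.1, ∠ = arctan(80/4) ≈ 87.14°
zero (s+865): 865 + j80 → |·| = √(865²+80²) = √754625 ≈ 868.69, ∠ = arctan(80/865) ≈ 5.28°
pole (s+170): 170 + j80 → |·| = √(170²+80²) = √35300 ≈ 187.88, ∠ = arctan(80/170) ≈ 25.20°
pole (s+802): 802 + j80 → |·| = √(802²+80²) = √649604 ≈ 805.98, ∠ = arctan(80/802) ≈ 5.70°
pole at origin: |s| = 80, ∠ = 90.00° (in denominator)
|T| = 20 · 69582 / 1.2114e+07 ≈ 0.11488
Gain = 20 log₁₀(0.11488) ≈ -18.80 dB
∠T = 92.42° − 120.90° = -28.48°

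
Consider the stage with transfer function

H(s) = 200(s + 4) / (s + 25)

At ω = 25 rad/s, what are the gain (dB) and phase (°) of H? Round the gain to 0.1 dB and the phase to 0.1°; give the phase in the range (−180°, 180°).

43.1 dB, 35.9°

At s = jω = j25:
zero (s+4): 4 + j25 → |·| = √(4²+25²) = √641 ≈ 25.318, ∠ = arctan(25/4) ≈ 80.91°
pole (s+25): 25 + j25 → |·| = √(25²+25²) = √1250 ≈ 35.355, ∠ = arctan(25/25) ≈ 45.00°
|H| = 200 · 25.318 / 35.355 ≈ 143.22
Gain = 20 log₁₀(143.22) ≈ 43.12 dB
∠H = 80.91° − 45.00° = 35.91°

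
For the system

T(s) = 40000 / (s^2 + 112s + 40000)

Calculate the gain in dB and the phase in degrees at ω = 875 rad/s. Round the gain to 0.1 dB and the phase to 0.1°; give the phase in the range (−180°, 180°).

At s = jω = j875:
quadratic: (j875)² + 112·j875 + 40000 = -725625 + j98000 → |·| ≈ 7.3221e+05, ∠ ≈ 172.31°
|T| = 40000 / 7.3221e+05 ≈ 0.054629
Gain = 20 log₁₀(0.054629) ≈ -25.25 dB
∠T = 0.00° − 172.31° = -172.31°

-25.3 dB, -172.3°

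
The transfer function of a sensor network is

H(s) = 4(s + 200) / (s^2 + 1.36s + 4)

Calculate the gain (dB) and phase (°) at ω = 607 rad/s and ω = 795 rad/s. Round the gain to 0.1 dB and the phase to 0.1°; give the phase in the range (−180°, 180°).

At s = jω = j607:
zero (s+200): 200 + j607 → |·| = √(200²+607²) = √408449 ≈ 639.1, ∠ = arctan(607/200) ≈ 71.76°
quadratic: (j607)² + 1.36·j607 + 4 = -368445 + j825.52 → |·| ≈ 3.6845e+05, ∠ ≈ 179.87°
|H| = 4 · 639.1 / 3.6845e+05 ≈ 0.0069383
Gain = 20 log₁₀(0.0069383) ≈ -43.17 dB
∠H = 71.76° − 179.87° = -108.11°

At s = jω = j795:
zero (s+200): 200 + j795 → |·| = √(200²+795²) = √672025 ≈ 819.77, ∠ = arctan(795/200) ≈ 75.88°
quadratic: (j795)² + 1.36·j795 + 4 = -632021 + j1081.2 → |·| ≈ 6.3202e+05, ∠ ≈ 179.90°
|H| = 4 · 819.77 / 6.3202e+05 ≈ 0.0051883
Gain = 20 log₁₀(0.0051883) ≈ -45.70 dB
∠H = 75.88° − 179.90° = -104.02°

ω = 607: -43.2 dB, -108.1°; ω = 795: -45.7 dB, -104.0°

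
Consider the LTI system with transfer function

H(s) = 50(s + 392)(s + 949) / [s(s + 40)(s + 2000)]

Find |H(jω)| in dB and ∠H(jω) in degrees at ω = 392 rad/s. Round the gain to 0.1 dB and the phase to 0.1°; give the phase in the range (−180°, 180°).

-20.9 dB, -117.8°

At s = jω = j392:
zero (s+392): 392 + j392 → |·| = √(392²+392²) = √307328 ≈ 554.37, ∠ = arctan(392/392) ≈ 45.00°
zero (s+949): 949 + j392 → |·| = √(949²+392²) = √1054265 ≈ 1026.8, ∠ = arctan(392/949) ≈ 22.44°
pole (s+40): 40 + j392 → |·| = √(40²+392²) = √155264 ≈ 394.04, ∠ = arctan(392/40) ≈ 84.17°
pole (s+2000): 2000 + j392 → |·| = √(2000²+392²) = √4153664 ≈ 2038.1, ∠ = arctan(392/2000) ≈ 11.09°
pole at origin: |s| = 392, ∠ = 90.00° (in denominator)
|H| = 50 · 5.6923e+05 / 3.1481e+08 ≈ 0.090409
Gain = 20 log₁₀(0.090409) ≈ -20.88 dB
∠H = 67.44° − 185.26° = -117.82°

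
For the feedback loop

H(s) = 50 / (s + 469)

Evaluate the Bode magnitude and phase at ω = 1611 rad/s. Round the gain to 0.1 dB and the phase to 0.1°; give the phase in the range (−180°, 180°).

Substitute s = j1611:
Numerator: 50 = 50 + j0
Denominator: (j1611) + 469 = 469 + j1611
|N| = √(50² + 0²) ≈ 50, ∠N ≈ 0.00°
|D| = √(469² + 1611²) ≈ 1677.9, ∠D ≈ 73.77°
|H| = 50 / 1677.9 ≈ 0.029799
Gain = 20 log₁₀(0.029799) ≈ -30.52 dB
∠H = 0.00° − 73.77° = -73.77°

-30.5 dB, -73.8°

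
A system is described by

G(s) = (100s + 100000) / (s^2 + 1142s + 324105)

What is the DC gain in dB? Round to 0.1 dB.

-10.2 dB

G(0) = 100000 / 324105 ≈ 0.30854
20 log₁₀(0.30854) ≈ -10.21 dB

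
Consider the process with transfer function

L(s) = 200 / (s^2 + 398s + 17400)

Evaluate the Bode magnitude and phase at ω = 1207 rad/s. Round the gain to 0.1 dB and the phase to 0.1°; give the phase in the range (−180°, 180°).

-77.6 dB, -161.5°

Substitute s = j1207:
Numerator: 200 = 200 + j0
Denominator: (j1207)^2 + 398(j1207) + 17400 = -1439449 + j480386
|N| = √(200² + 0²) ≈ 200, ∠N ≈ 0.00°
|D| = √(1439449² + 480386²) ≈ 1.5175e+06, ∠D ≈ 161.54°
|L| = 200 / 1.5175e+06 ≈ 0.0001318
Gain = 20 log₁₀(0.0001318) ≈ -77.60 dB
∠L = 0.00° − 161.54° = -161.54°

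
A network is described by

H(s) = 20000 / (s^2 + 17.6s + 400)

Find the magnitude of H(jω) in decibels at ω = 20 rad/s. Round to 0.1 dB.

At s = jω = j20:
quadratic: (j20)² + 17.6·j20 + 400 = 0 + j352 → |·| ≈ 352, ∠ ≈ 90.00°
|H| = 20000 / 352 ≈ 56.818
Gain = 20 log₁₀(56.818) ≈ 35.09 dB

35.1 dB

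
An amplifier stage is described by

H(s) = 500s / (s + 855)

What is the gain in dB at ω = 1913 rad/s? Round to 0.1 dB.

At s = jω = j1913:
zero at origin: s = j1913 → |·| = 1913, ∠ = 90.00°
pole (s+855): 855 + j1913 → |·| = √(855²+1913²) = √4390594 ≈ 2095.4, ∠ = arctan(1913/855) ≈ 65.92°
|H| = 500 · 1913 / 2095.4 ≈ 456.48
Gain = 20 log₁₀(456.48) ≈ 53.19 dB

53.2 dB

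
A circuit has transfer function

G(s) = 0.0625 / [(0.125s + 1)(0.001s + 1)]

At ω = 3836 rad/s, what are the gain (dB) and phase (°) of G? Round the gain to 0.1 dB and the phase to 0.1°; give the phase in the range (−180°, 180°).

-89.7 dB, -165.3°

At ω = 3836 rad/s:
pole (1 + j3836·0.125) = 1 + j479.5 → |·| ≈ 479.5, ∠ ≈ 89.88°
pole (1 + j3836·0.001) = 1 + j3.836 → |·| ≈ 3.9642, ∠ ≈ 75.39°
|G| = 0.0625 · 1 / (479.5 · 3.9642) ≈ 3.288e-05
Gain = 20 log₁₀(3.288e-05) ≈ -89.66 dB
∠G = (0°) − (89.88° + 75.39°) = -165.27°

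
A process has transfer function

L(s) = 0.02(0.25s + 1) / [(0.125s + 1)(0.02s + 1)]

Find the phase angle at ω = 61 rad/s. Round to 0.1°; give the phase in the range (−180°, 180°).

-46.9°

At ω = 61 rad/s:
zero (1 + j61·0.25) = 1 + j15.25 → |·| ≈ 15.283, ∠ ≈ 86.25°
pole (1 + j61·0.125) = 1 + j7.625 → |·| ≈ 7.6903, ∠ ≈ 82.53°
pole (1 + j61·0.02) = 1 + j1.22 → |·| ≈ 1.5775, ∠ ≈ 50.66°
∠L = (86.25°) − (82.53° + 50.66°) = -46.94°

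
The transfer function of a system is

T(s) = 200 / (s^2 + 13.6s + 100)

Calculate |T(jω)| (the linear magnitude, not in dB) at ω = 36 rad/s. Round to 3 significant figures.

0.155

At s = jω = j36:
quadratic: (j36)² + 13.6·j36 + 100 = -1196 + j489.6 → |·| ≈ 1292.3, ∠ ≈ 157.74°
|T| = 200 / 1292.3 ≈ 0.15476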